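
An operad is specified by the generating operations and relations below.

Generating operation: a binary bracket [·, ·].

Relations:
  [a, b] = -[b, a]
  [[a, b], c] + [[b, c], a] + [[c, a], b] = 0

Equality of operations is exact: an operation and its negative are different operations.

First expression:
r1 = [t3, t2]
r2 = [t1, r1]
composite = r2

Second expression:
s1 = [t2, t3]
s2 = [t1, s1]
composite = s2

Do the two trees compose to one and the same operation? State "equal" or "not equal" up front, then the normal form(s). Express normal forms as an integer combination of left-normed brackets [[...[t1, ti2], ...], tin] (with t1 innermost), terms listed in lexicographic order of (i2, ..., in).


Reducing the first expression gives -[[t1, t2], t3] + [[t1, t3], t2]
Reducing the second expression gives [[t1, t2], t3] - [[t1, t3], t2]
Distinct normal forms: not equal.

not equal; first: -[[t1, t2], t3] + [[t1, t3], t2]; second: [[t1, t2], t3] - [[t1, t3], t2]


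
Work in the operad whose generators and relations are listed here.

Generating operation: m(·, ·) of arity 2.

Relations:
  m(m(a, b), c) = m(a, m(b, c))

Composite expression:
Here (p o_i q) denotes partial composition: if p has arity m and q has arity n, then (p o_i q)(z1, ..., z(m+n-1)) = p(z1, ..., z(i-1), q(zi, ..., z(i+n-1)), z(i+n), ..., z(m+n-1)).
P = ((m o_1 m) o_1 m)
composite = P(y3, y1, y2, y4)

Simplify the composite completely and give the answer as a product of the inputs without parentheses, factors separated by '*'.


Every regrouping of m is equal, so read the y-inputs in written order.
m(y3, y1) unparenthesizes to y3 * y1
m(m(y3, y1), y2) unparenthesizes to y3 * y1 * y2
m(m(m(y3, y1), y2), y4) unparenthesizes to y3 * y1 * y2 * y4

y3 * y1 * y2 * y4


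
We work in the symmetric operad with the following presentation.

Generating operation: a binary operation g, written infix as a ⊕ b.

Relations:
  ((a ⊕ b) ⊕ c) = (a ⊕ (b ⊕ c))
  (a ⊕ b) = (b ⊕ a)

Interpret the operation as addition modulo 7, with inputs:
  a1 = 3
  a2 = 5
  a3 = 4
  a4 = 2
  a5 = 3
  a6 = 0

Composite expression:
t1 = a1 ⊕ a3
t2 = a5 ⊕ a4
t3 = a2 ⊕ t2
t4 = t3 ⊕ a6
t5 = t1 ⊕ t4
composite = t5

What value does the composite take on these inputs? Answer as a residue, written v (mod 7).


(a1 ⊕ a3) = 0
(a5 ⊕ a4) = 5
(a2 ⊕ (a5 ⊕ a4)) = 3
((a2 ⊕ (a5 ⊕ a4)) ⊕ a6) = 3
((a1 ⊕ a3) ⊕ ((a2 ⊕ (a5 ⊕ a4)) ⊕ a6)) = 3

3 (mod 7)


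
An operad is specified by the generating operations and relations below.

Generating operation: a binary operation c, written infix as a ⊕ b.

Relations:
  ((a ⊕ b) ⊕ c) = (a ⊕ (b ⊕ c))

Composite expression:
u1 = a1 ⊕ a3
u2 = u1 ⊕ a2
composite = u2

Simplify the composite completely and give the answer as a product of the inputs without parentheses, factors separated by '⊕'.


a1 ⊕ a3 ⊕ a2

Under associativity of c, the answer is the a's in reading order.
(a1 ⊕ a3) spells out as a1 ⊕ a3
((a1 ⊕ a3) ⊕ a2) spells out as a1 ⊕ a3 ⊕ a2


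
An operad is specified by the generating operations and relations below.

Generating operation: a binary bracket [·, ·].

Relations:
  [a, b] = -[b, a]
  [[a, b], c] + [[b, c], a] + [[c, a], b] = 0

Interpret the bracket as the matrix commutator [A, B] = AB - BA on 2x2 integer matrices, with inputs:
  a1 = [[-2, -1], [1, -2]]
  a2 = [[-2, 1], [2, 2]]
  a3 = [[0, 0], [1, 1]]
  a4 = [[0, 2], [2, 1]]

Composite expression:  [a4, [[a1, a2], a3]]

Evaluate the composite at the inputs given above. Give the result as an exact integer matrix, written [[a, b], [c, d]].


[a1, a2] = [[-3, -4], [-4, 3]]
[[a1, a2], a3] = [[-4, -4], [10, 4]]
[a4, [[a1, a2], a3]] = [[28, 20], [-6, -28]]

[[28, 20], [-6, -28]]


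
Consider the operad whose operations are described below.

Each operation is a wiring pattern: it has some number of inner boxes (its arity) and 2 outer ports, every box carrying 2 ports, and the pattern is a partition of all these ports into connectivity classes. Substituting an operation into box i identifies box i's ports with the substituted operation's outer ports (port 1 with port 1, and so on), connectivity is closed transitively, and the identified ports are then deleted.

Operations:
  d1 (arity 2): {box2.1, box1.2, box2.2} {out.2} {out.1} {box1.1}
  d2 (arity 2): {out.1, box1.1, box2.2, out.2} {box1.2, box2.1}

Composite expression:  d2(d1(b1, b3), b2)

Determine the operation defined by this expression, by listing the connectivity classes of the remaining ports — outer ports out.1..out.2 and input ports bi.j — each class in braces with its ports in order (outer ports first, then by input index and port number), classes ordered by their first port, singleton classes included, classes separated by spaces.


{out.1, out.2, b2.2} {b1.1} {b1.2, b3.1, b3.2} {b2.1}

Connectivity passes through glued d2-boundaries; trace each wire chain.
composing d1 on (b1, b3), with out.j its own outer ports: {out.1} {out.2} {b1.1} {b1.2, b3.1, b3.2}
composing d2 on (b1, b3, b2), with out.j its own outer ports: {out.1, out.2, b2.2} {b1.1} {b1.2, b3.1, b3.2} {b2.1}


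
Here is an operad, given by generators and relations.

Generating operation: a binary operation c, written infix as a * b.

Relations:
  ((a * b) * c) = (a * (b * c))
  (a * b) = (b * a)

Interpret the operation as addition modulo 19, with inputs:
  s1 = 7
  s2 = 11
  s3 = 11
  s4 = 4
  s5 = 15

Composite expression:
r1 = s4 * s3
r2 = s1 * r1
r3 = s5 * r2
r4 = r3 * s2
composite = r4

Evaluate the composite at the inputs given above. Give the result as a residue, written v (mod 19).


10 (mod 19)

(s4 * s3) = 15
(s1 * (s4 * s3)) = 3
(s5 * (s1 * (s4 * s3))) = 18
((s5 * (s1 * (s4 * s3))) * s2) = 10


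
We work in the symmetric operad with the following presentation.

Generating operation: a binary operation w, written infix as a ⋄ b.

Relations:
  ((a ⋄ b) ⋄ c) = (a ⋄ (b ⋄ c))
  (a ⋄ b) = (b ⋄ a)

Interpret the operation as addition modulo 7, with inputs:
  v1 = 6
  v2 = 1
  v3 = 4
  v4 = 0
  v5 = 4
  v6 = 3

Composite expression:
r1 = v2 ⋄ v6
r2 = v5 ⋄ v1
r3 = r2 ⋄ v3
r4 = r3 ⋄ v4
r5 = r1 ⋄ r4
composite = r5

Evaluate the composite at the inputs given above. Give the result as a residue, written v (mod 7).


4 (mod 7)

(v2 ⋄ v6) = 4
(v5 ⋄ v1) = 3
((v5 ⋄ v1) ⋄ v3) = 0
(((v5 ⋄ v1) ⋄ v3) ⋄ v4) = 0
((v2 ⋄ v6) ⋄ (((v5 ⋄ v1) ⋄ v3) ⋄ v4)) = 4


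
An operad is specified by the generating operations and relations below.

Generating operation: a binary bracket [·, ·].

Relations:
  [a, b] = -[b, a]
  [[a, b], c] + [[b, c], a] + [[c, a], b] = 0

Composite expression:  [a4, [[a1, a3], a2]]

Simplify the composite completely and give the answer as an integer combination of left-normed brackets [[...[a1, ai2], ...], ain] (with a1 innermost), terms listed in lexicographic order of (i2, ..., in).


-[[[a1, a3], a2], a4]

Expand each bracket as ab - ba; the a1-initial words give the coefficients.
Composite bracket: [a4, [[a1, a3], a2]]
Full expansion: 8 signed words from ab - ba (2^3 = 8).
Only words starting with a1 matter:
  a1a3a2a4 (sign -1) contributes -[[[a1, a3], a2], a4]


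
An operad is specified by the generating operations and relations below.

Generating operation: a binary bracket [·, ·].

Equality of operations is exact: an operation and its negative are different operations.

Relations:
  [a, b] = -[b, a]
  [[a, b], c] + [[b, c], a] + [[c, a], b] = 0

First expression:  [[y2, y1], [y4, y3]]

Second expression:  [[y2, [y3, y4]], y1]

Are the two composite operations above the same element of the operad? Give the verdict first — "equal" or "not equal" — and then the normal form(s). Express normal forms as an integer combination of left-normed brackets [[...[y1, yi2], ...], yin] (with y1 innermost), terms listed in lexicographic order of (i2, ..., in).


In normal form, the first expression is [[[y1, y2], y3], y4] - [[[y1, y2], y4], y3]
In normal form, the second expression is -[[[y1, y2], y3], y4] + [[[y1, y2], y4], y3] + [[[y1, y3], y4], y2] - [[[y1, y4], y3], y2]
The forms do not match — not equal.

not equal: they reduce to [[[y1, y2], y3], y4] - [[[y1, y2], y4], y3] and -[[[y1, y2], y3], y4] + [[[y1, y2], y4], y3] + [[[y1, y3], y4], y2] - [[[y1, y4], y3], y2]


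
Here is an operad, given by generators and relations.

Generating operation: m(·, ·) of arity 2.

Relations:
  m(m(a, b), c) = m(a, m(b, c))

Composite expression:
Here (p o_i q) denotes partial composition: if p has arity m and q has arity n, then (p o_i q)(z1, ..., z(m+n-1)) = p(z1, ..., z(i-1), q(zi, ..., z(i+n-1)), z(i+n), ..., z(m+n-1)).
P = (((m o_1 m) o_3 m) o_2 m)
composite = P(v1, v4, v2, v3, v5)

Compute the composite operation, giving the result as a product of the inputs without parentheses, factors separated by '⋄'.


The m-tree's shape is irrelevant; the v-reading-order decides.
m(v4, v2) linearizes to v4 ⋄ v2
m(v1, m(v4, v2)) linearizes to v1 ⋄ v4 ⋄ v2
m(v3, v5) linearizes to v3 ⋄ v5
m(m(v1, m(v4, v2)), m(v3, v5)) linearizes to v1 ⋄ v4 ⋄ v2 ⋄ v3 ⋄ v5

v1 ⋄ v4 ⋄ v2 ⋄ v3 ⋄ v5


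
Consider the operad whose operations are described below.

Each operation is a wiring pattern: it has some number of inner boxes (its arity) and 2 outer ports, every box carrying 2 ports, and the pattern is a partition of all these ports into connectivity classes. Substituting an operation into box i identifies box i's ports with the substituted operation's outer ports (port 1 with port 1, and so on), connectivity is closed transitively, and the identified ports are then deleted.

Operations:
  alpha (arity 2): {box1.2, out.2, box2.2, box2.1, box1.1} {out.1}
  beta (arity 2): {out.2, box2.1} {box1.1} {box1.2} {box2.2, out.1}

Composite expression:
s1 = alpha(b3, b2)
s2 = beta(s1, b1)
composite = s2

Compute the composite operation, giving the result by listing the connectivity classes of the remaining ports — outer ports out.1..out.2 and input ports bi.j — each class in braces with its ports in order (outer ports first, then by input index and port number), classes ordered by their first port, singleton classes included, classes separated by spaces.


Treat the ports identified at beta as solder joints: merge, then drop.
through alpha, on inputs (b3, b2): {out.1} {out.2, b2.1, b2.2, b3.1, b3.2} (out.j = stage outer ports)
through beta, on inputs (b3, b2, b1): {out.1, b1.2} {out.2, b1.1} {b2.1, b2.2, b3.1, b3.2} (out.j = stage outer ports)

{out.1, b1.2} {out.2, b1.1} {b2.1, b2.2, b3.1, b3.2}


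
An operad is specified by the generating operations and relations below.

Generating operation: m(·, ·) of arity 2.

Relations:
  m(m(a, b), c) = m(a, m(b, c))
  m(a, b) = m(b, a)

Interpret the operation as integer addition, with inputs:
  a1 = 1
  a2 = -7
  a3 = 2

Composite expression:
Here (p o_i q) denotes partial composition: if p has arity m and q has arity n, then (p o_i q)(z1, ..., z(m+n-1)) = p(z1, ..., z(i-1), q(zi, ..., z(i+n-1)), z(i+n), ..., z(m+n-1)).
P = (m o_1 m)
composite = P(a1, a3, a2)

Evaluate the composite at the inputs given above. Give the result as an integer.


-4

m(a1, a3) = 3
m(m(a1, a3), a2) = -4


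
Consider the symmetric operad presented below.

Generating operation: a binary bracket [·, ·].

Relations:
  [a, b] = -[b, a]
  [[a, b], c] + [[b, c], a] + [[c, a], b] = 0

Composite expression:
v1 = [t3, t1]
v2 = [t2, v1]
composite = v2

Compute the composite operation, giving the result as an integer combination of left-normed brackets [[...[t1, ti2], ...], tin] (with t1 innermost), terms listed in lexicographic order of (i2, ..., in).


In the tensor algebra, words opening t1 carry the t1-anchored form.
Composite bracket: [t2, [t3, t1]]
Applying ab - ba throughout gives 4 signed words (2^2 = 4).
Collect the words opening with t1:
  word t1t3t2 has sign +1, contributing +[[t1, t3], t2]

[[t1, t3], t2]


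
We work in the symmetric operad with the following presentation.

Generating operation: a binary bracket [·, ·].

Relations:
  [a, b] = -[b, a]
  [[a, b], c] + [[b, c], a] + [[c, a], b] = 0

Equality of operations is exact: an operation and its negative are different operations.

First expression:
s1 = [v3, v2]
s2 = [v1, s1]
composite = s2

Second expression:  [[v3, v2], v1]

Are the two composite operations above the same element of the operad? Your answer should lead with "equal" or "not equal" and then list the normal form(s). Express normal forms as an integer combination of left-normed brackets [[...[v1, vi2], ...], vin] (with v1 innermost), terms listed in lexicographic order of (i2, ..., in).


not equal; the first gives -[[v1, v2], v3] + [[v1, v3], v2] and the second [[v1, v2], v3] - [[v1, v3], v2]

The first expression reduces to -[[v1, v2], v3] + [[v1, v3], v2]
The second expression reduces to [[v1, v2], v3] - [[v1, v3], v2]
They disagree, so not equal.


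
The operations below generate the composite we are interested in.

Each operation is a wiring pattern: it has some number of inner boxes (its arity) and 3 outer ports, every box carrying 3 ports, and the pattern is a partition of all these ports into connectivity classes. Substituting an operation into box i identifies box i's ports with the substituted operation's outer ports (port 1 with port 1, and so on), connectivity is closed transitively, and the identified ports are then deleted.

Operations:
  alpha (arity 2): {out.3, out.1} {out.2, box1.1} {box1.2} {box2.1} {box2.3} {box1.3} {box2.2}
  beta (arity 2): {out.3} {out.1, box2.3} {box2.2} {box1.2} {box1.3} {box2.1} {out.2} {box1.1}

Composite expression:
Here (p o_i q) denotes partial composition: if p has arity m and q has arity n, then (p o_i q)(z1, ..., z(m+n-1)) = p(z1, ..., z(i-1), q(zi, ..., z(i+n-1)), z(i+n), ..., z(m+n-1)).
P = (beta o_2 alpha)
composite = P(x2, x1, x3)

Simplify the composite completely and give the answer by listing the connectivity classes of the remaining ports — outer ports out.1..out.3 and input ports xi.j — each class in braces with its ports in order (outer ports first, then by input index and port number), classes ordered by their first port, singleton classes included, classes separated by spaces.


Substituting into beta glues patterns; closure does the rest.
after alpha, the pattern on (x1, x3) reads {out.1, out.3} {out.2, x1.1} {x1.2} {x1.3} {x3.1} {x3.2} {x3.3} (out.j = its outer ports)
after beta, the pattern on (x2, x1, x3) reads {out.1} {out.2} {out.3} {x1.1} {x1.2} {x1.3} {x2.1} {x2.2} {x2.3} {x3.1} {x3.2} {x3.3} (out.j = its outer ports)

{out.1} {out.2} {out.3} {x1.1} {x1.2} {x1.3} {x2.1} {x2.2} {x2.3} {x3.1} {x3.2} {x3.3}


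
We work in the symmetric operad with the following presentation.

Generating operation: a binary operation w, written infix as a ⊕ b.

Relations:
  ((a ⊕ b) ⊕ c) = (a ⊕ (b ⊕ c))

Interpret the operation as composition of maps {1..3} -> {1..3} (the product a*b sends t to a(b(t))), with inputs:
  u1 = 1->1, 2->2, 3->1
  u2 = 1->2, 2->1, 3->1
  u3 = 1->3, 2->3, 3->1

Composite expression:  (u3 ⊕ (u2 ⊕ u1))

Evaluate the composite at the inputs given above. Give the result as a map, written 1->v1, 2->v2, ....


1->3, 2->3, 3->3

(u2 ⊕ u1) = 1->2, 2->1, 3->2
(u3 ⊕ (u2 ⊕ u1)) = 1->3, 2->3, 3->3


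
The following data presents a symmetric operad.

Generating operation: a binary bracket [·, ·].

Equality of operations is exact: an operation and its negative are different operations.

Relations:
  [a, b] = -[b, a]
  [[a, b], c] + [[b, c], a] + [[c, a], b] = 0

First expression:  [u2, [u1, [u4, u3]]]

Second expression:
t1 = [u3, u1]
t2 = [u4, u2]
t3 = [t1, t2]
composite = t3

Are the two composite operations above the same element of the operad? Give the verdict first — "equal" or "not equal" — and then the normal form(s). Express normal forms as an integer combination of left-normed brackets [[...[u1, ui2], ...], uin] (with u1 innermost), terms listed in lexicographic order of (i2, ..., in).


not equal; first: [[[u1, u3], u4], u2] - [[[u1, u4], u3], u2]; second: [[[u1, u3], u2], u4] - [[[u1, u3], u4], u2]

Reducing the first expression gives [[[u1, u3], u4], u2] - [[[u1, u4], u3], u2]
Reducing the second expression gives [[[u1, u3], u2], u4] - [[[u1, u3], u4], u2]
They disagree, so not equal.


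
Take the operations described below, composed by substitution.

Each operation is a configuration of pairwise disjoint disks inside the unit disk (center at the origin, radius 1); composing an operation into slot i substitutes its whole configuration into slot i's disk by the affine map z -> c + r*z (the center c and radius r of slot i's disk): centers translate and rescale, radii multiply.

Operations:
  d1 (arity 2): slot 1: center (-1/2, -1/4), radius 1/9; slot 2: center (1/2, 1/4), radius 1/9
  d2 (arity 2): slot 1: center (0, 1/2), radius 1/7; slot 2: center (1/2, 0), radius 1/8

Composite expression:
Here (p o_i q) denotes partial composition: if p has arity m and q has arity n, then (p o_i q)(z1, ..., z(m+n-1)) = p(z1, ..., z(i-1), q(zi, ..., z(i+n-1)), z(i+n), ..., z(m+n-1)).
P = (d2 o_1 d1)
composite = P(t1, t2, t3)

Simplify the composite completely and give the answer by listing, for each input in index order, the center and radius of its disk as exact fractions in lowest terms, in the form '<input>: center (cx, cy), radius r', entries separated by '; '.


t1: center (-1/14, 13/28), radius 1/63; t2: center (1/14, 15/28), radius 1/63; t3: center (1/2, 0), radius 1/8

Affine substitution under d2: radii multiply and t-centers shift.
t1: after 2 affine steps, its disk has center (-1/14, 13/28), radius 1/63
t2: after 2 affine steps, its disk has center (1/14, 15/28), radius 1/63
t3: after 1 affine step, its disk has center (1/2, 0), radius 1/8


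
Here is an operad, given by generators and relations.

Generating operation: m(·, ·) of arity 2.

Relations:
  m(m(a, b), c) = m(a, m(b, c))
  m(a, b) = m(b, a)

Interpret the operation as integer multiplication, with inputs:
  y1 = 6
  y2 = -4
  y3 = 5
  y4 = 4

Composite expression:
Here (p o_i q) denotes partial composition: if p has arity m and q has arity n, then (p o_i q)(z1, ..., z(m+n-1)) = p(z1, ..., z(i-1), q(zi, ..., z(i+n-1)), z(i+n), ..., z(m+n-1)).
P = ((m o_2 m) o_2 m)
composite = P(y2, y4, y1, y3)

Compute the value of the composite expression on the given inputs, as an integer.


-480

m(y4, y1) = 24
m(m(y4, y1), y3) = 120
m(y2, m(m(y4, y1), y3)) = -480


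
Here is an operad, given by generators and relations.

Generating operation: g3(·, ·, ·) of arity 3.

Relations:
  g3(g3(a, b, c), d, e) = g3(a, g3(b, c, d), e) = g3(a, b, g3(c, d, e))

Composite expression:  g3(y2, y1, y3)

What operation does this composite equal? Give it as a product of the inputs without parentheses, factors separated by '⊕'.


y2 ⊕ y1 ⊕ y3


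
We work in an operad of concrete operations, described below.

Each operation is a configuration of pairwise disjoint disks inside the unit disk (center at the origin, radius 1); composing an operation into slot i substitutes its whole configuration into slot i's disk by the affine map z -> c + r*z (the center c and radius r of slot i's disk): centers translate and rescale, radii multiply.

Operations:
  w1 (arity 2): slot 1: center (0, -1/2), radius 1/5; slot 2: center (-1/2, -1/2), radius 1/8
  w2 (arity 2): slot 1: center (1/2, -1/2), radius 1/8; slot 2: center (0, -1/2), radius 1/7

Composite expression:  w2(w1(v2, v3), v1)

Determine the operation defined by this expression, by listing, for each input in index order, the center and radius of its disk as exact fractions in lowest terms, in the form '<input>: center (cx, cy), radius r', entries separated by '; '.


Follow each v-input down from w2: c' goes to c + r*c', radius to r*r'.
v2 passes through 2 substitutions, ending at center (1/2, -9/16), radius 1/40
v3 passes through 2 substitutions, ending at center (7/16, -9/16), radius 1/64
v1 passes through 1 substitution, ending at center (0, -1/2), radius 1/7

v1: center (0, -1/2), radius 1/7; v2: center (1/2, -9/16), radius 1/40; v3: center (7/16, -9/16), radius 1/64


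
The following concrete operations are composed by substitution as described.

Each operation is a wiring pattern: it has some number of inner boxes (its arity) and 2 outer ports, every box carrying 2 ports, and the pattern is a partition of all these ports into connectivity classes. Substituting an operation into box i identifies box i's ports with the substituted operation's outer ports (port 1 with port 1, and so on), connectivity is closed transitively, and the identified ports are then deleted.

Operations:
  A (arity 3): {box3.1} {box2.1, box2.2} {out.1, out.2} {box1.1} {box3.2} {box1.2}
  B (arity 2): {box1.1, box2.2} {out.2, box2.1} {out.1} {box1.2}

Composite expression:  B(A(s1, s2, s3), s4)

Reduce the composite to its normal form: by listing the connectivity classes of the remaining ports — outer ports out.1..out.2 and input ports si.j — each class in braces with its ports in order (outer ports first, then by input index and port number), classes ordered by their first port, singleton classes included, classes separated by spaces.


Two ports join when wires chain via B-identified ports.
through A, on inputs (s1, s2, s3): {out.1, out.2} {s1.1} {s1.2} {s2.1, s2.2} {s3.1} {s3.2} (out.j = stage outer ports)
through B, on inputs (s1, s2, s3, s4): {out.1} {out.2, s4.1} {s1.1} {s1.2} {s2.1, s2.2} {s3.1} {s3.2} {s4.2} (out.j = stage outer ports)

{out.1} {out.2, s4.1} {s1.1} {s1.2} {s2.1, s2.2} {s3.1} {s3.2} {s4.2}


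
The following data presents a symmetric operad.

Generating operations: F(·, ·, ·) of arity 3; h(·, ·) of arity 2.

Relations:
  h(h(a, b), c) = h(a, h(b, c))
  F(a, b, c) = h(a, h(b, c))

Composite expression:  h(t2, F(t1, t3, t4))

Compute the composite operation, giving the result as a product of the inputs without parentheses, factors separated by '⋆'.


t2 ⋆ t1 ⋆ t3 ⋆ t4

Every regrouping of h is equal, so read the t-inputs in written order.
F(t1, t3, t4) linearizes to t1 ⋆ t3 ⋆ t4
h(t2, F(t1, t3, t4)) linearizes to t2 ⋆ t1 ⋆ t3 ⋆ t4


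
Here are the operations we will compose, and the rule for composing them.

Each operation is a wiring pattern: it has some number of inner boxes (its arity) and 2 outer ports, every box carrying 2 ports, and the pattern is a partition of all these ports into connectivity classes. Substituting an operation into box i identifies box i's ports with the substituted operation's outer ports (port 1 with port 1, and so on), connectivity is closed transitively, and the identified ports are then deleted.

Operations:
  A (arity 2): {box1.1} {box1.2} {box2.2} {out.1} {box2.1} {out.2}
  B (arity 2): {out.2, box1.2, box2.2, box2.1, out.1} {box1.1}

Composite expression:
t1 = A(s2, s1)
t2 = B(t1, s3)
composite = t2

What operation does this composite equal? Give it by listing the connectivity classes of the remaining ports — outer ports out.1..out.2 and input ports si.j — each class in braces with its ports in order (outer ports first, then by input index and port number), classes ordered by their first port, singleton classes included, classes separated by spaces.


{out.1, out.2, s3.1, s3.2} {s1.1} {s1.2} {s2.1} {s2.2}

Reachability decides: close wires over B-identified ports.
after A, the pattern on (s2, s1) reads {out.1} {out.2} {s1.1} {s1.2} {s2.1} {s2.2} (out.j = its outer ports)
after B, the pattern on (s2, s1, s3) reads {out.1, out.2, s3.1, s3.2} {s1.1} {s1.2} {s2.1} {s2.2} (out.j = its outer ports)


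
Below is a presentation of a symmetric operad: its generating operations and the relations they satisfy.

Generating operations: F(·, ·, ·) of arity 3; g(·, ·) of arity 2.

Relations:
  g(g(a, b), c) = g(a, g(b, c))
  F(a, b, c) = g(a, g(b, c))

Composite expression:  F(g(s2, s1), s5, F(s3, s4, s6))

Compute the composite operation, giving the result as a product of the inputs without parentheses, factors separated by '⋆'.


s2 ⋆ s1 ⋆ s5 ⋆ s3 ⋆ s4 ⋆ s6

Under associativity of F, the answer is the s's in reading order.
g(s2, s1) flattens to s2 ⋆ s1
F(s3, s4, s6) flattens to s3 ⋆ s4 ⋆ s6
F(g(s2, s1), s5, F(s3, s4, s6)) flattens to s2 ⋆ s1 ⋆ s5 ⋆ s3 ⋆ s4 ⋆ s6


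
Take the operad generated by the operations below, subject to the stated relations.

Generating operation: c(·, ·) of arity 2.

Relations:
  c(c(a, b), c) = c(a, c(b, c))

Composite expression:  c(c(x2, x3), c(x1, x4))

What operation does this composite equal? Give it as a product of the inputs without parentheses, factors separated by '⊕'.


x2 ⊕ x3 ⊕ x1 ⊕ x4

Under associativity of c, the answer is the x's in reading order.
c(x2, x3) unparenthesizes to x2 ⊕ x3
c(x1, x4) unparenthesizes to x1 ⊕ x4
c(c(x2, x3), c(x1, x4)) unparenthesizes to x2 ⊕ x3 ⊕ x1 ⊕ x4


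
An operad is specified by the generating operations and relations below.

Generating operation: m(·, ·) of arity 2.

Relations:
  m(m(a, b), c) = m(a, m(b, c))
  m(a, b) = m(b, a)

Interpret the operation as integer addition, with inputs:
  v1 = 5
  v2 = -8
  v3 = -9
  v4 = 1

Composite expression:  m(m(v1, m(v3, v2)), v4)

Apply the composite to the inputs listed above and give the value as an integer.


-11

m(v3, v2) = -17
m(v1, m(v3, v2)) = -12
m(m(v1, m(v3, v2)), v4) = -11


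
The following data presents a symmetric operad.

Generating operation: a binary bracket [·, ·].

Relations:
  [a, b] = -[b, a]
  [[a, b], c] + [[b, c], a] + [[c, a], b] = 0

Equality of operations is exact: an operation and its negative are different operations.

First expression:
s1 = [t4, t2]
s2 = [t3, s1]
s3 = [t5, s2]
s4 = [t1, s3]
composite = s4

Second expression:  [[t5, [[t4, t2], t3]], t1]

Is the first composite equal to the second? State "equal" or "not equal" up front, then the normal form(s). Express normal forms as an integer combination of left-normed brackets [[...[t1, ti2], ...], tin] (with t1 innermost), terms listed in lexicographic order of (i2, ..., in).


Normal form of the first expression: -[[[[t1, t2], t4], t3], t5] + [[[[t1, t3], t2], t4], t5] - [[[[t1, t3], t4], t2], t5] + [[[[t1, t4], t2], t3], t5] + [[[[t1, t5], t2], t4], t3] - [[[[t1, t5], t3], t2], t4] + [[[[t1, t5], t3], t4], t2] - [[[[t1, t5], t4], t2], t3]
Normal form of the second expression: -[[[[t1, t2], t4], t3], t5] + [[[[t1, t3], t2], t4], t5] - [[[[t1, t3], t4], t2], t5] + [[[[t1, t4], t2], t3], t5] + [[[[t1, t5], t2], t4], t3] - [[[[t1, t5], t3], t2], t4] + [[[[t1, t5], t3], t4], t2] - [[[[t1, t5], t4], t2], t3]
Same normal form: equal.

equal; both compose to -[[[[t1, t2], t4], t3], t5] + [[[[t1, t3], t2], t4], t5] - [[[[t1, t3], t4], t2], t5] + [[[[t1, t4], t2], t3], t5] + [[[[t1, t5], t2], t4], t3] - [[[[t1, t5], t3], t2], t4] + [[[[t1, t5], t3], t4], t2] - [[[[t1, t5], t4], t2], t3]


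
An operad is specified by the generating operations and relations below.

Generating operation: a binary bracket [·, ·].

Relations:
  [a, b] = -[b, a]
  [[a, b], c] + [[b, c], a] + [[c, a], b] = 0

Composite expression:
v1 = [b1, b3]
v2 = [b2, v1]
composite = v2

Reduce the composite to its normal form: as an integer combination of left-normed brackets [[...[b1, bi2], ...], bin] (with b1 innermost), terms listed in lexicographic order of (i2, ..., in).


-[[b1, b3], b2]

Left-normed coefficients sit on the b1-initial expansion words.
Composite bracket: [b2, [b1, b3]]
Each bracket splits as ab - ba, giving 4 signed words (2^2 = 4).
Keep just the words that open with b1:
  sign of b1b3b2 is -1, so it contributes -[[b1, b3], b2]


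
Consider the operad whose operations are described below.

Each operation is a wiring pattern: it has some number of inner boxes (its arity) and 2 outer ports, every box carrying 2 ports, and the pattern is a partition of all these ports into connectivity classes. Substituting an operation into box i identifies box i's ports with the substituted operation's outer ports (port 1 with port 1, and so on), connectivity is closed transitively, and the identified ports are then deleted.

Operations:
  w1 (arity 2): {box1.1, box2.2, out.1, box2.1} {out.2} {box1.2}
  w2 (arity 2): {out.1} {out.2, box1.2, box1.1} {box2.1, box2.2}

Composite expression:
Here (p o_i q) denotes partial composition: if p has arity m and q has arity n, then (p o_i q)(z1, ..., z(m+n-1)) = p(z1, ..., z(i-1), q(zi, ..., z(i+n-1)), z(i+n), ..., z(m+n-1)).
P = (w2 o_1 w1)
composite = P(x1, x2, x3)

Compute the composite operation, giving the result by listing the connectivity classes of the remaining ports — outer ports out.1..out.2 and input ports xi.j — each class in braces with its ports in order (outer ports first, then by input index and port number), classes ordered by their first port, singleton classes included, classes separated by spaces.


{out.1} {out.2, x1.1, x2.1, x2.2} {x1.2} {x3.1, x3.2}

Reachability decides: close wires over w2-identified ports.
w1 over (x1, x2) gives {out.1, x1.1, x2.1, x2.2} {out.2} {x1.2}, out.j being that stage's outer ports
w2 over (x1, x2, x3) gives {out.1} {out.2, x1.1, x2.1, x2.2} {x1.2} {x3.1, x3.2}, out.j being that stage's outer ports


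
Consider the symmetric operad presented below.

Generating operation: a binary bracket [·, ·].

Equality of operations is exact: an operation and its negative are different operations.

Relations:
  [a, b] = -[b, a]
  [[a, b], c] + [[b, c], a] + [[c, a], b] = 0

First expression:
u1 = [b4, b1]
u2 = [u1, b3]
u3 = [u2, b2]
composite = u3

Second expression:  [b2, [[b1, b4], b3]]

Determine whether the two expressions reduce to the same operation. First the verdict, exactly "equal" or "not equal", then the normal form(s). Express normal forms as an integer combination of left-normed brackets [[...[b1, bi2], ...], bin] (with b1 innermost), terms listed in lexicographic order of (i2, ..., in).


equal; the common form is -[[[b1, b4], b3], b2]

The first composite normalizes to -[[[b1, b4], b3], b2]
The second composite normalizes to -[[[b1, b4], b3], b2]
Same normal form: equal.


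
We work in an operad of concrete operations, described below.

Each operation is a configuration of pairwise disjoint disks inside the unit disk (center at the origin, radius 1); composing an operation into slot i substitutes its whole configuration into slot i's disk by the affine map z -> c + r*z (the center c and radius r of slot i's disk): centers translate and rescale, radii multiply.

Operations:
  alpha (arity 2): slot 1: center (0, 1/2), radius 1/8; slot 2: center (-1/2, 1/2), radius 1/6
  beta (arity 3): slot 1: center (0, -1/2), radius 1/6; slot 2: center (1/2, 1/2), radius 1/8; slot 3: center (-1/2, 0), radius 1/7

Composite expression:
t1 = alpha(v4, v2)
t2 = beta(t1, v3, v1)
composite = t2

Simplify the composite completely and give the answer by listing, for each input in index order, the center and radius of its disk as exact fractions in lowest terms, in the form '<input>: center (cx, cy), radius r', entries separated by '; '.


v1: center (-1/2, 0), radius 1/7; v2: center (-1/12, -5/12), radius 1/36; v3: center (1/2, 1/2), radius 1/8; v4: center (0, -5/12), radius 1/48

Only the slot chain above each v matters under beta; compose those maps.
input v4: composing its 2 substitution steps yields center (0, -5/12), radius 1/48
input v2: composing its 2 substitution steps yields center (-1/12, -5/12), radius 1/36
input v3: composing its 1 substitution step yields center (1/2, 1/2), radius 1/8
input v1: composing its 1 substitution step yields center (-1/2, 0), radius 1/7


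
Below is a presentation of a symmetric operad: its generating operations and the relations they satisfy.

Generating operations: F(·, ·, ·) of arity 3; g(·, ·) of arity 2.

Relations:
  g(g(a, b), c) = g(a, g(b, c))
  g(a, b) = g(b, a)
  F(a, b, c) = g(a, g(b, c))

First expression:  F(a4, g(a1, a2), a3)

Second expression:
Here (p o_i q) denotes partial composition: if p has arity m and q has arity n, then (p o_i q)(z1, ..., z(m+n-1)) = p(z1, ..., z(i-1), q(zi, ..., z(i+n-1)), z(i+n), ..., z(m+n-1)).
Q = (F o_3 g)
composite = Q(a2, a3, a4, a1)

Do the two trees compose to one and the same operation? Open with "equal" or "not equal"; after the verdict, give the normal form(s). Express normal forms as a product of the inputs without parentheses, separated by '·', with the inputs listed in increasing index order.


equal — both sides give a1 · a2 · a3 · a4

The first composite normalizes to a1 · a2 · a3 · a4
The second composite normalizes to a1 · a2 · a3 · a4
One common form — equal.


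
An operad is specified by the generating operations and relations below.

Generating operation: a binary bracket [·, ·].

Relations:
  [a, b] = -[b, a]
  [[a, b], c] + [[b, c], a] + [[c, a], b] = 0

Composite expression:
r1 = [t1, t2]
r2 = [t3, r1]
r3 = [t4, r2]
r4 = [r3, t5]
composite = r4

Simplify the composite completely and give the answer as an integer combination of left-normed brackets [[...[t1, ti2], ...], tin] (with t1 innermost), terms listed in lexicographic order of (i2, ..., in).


[[[[t1, t2], t3], t4], t5]


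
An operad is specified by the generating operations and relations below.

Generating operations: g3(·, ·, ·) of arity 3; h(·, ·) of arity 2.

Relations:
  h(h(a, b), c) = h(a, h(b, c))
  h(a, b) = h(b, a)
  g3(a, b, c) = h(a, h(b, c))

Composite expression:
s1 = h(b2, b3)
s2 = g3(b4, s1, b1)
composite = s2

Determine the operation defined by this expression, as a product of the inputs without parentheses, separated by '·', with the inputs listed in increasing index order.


b1 · b2 · b3 · b4


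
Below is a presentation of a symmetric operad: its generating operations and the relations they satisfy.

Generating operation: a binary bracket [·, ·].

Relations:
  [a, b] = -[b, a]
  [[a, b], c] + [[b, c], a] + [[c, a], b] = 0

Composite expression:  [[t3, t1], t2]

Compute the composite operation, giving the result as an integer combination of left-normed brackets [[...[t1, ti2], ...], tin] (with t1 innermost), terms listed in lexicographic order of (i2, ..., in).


In the tensor algebra, words opening t1 carry the t1-anchored form.
Composite bracket: [[t3, t1], t2]
The bracket unfolds into 4 signed words via [a, b] = ab - ba (2^2 = 4).
Coefficients come from the t1-initial words:
  sign of t1t3t2 is -1, so it contributes -[[t1, t3], t2]

-[[t1, t3], t2]


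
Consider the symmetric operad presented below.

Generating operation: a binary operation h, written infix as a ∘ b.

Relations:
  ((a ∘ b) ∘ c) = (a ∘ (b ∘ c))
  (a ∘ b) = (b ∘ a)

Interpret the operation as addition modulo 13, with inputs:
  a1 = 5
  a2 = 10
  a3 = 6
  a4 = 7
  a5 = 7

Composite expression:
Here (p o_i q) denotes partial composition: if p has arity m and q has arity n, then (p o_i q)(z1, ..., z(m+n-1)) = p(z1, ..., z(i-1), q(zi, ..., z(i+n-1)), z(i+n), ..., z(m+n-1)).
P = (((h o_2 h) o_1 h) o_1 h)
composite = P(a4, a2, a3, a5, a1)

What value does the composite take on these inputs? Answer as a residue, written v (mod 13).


(a4 ∘ a2) = 4
((a4 ∘ a2) ∘ a3) = 10
(a5 ∘ a1) = 12
(((a4 ∘ a2) ∘ a3) ∘ (a5 ∘ a1)) = 9

9 (mod 13)


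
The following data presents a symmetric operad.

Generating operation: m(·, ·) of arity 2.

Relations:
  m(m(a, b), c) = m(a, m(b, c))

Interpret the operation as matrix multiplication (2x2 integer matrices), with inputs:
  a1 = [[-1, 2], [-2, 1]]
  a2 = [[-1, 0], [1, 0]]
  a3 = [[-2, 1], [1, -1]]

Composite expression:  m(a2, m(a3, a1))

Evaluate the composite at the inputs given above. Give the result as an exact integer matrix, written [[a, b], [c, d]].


[[0, 3], [0, -3]]

m(a3, a1) = [[0, -3], [1, 1]]
m(a2, m(a3, a1)) = [[0, 3], [0, -3]]


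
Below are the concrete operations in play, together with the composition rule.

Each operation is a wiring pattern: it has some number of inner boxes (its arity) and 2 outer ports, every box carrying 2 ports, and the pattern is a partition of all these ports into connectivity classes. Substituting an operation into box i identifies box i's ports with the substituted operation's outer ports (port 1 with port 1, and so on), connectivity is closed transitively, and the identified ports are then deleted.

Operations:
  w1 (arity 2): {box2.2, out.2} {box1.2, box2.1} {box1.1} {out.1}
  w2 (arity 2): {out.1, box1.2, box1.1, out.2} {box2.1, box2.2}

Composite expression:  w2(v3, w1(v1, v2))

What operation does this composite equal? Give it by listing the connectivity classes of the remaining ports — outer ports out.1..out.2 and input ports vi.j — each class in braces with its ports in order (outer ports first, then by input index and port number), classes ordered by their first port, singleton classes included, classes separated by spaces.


Two ports join when wires chain via w2-identified ports.
through w1, on inputs (v1, v2): {out.1} {out.2, v2.2} {v1.1} {v1.2, v2.1} (out.j = stage outer ports)
through w2, on inputs (v3, v1, v2): {out.1, out.2, v3.1, v3.2} {v1.1} {v1.2, v2.1} {v2.2} (out.j = stage outer ports)

{out.1, out.2, v3.1, v3.2} {v1.1} {v1.2, v2.1} {v2.2}


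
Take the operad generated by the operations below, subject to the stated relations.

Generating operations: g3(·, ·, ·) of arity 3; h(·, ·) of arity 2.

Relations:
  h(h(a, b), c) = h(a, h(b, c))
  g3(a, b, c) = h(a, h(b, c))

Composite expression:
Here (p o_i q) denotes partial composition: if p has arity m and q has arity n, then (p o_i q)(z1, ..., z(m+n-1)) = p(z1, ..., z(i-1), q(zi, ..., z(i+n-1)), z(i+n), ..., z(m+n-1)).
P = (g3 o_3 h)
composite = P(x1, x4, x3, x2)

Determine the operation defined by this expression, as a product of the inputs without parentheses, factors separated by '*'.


x1 * x4 * x3 * x2


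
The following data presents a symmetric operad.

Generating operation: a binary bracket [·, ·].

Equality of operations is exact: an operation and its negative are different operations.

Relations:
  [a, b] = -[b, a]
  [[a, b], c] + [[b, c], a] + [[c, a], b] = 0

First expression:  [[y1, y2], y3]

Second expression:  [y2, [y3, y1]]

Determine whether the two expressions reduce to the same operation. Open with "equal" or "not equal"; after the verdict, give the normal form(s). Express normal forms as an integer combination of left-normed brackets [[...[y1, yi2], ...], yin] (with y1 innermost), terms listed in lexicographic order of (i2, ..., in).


not equal; the first gives [[y1, y2], y3] and the second [[y1, y3], y2]

Reducing the first expression gives [[y1, y2], y3]
Reducing the second expression gives [[y1, y3], y2]
The forms do not match — not equal.


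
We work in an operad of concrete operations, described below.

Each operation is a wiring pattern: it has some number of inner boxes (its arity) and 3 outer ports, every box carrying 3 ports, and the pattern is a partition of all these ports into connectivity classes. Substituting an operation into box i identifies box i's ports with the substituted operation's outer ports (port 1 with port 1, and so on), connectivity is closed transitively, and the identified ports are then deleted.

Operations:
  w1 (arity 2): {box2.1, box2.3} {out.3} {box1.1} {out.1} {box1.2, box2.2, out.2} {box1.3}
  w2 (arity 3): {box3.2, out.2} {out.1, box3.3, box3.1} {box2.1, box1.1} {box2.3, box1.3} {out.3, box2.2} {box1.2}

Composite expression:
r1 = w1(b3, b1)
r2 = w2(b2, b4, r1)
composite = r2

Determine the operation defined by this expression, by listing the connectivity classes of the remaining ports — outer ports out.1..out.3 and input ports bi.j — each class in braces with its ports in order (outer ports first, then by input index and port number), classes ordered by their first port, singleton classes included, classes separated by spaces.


{out.1} {out.2, b1.2, b3.2} {out.3, b4.2} {b1.1, b1.3} {b2.1, b4.1} {b2.2} {b2.3, b4.3} {b3.1} {b3.3}


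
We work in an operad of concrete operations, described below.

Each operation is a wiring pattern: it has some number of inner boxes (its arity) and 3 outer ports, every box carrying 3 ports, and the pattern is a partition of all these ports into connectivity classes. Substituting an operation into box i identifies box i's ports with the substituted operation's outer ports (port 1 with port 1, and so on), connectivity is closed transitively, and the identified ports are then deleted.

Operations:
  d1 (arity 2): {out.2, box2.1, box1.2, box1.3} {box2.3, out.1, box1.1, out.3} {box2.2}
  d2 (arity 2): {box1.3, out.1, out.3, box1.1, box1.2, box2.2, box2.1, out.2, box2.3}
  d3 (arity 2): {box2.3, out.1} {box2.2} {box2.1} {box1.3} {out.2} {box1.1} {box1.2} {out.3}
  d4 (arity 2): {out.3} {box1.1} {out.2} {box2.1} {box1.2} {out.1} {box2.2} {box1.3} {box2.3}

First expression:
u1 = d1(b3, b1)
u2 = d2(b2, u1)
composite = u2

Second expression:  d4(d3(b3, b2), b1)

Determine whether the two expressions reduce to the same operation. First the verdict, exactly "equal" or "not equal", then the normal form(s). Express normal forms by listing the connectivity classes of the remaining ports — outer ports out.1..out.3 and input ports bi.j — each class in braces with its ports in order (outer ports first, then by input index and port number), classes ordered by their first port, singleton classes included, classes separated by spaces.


not equal: they reduce to {out.1, out.2, out.3, b1.1, b1.3, b2.1, b2.2, b2.3, b3.1, b3.2, b3.3} {b1.2} and {out.1} {out.2} {out.3} {b1.1} {b1.2} {b1.3} {b2.1} {b2.2} {b2.3} {b3.1} {b3.2} {b3.3}

The first composite normalizes to {out.1, out.2, out.3, b1.1, b1.3, b2.1, b2.2, b2.3, b3.1, b3.2, b3.3} {b1.2}
The second composite normalizes to {out.1} {out.2} {out.3} {b1.1} {b1.2} {b1.3} {b2.1} {b2.2} {b2.3} {b3.1} {b3.2} {b3.3}
Distinct normal forms: not equal.
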